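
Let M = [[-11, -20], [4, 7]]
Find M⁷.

[[-10931, -21860], [4372, 8743]]

tr M = -4 and det M = 3, so the characteristic polynomial is λ² − (-4)λ + (3) with roots -3 and -1.
Eigenvectors give P = [[5, -2], [-2, 1]] with P⁻¹ = [[1, 2], [2, 5]], and M = P·diag(-3, -1)·P⁻¹.
Then M⁷ = P·diag(-2187, -1)·P⁻¹ = [[-10935, 2], [4374, -1]] · [[1, 2], [2, 5]] = [[-10931, -21860], [4372, 8743]].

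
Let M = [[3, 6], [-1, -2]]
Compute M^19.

M² = M (a projection; rank 1, trace 1), so M^19 = M.

[[3, 6], [-1, -2]]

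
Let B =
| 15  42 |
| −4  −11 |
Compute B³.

[[183, 546], [−52, −155]]

tr B = 4 and det B = 3, so the characteristic polynomial is λ² − (4)λ + (3) with roots 3 and 1.
Eigenvectors give P = [[−7, −3], [2, 1]] with P⁻¹ = [[−1, −3], [2, 7]], and B = P·diag(3, 1)·P⁻¹.
Then B³ = P·diag(27, 1)·P⁻¹ = [[−189, −3], [54, 1]] · [[−1, −3], [2, 7]] = [[183, 546], [−52, −155]].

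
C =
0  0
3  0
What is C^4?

[[0, 0], [0, 0]]

C is strictly triangular, hence nilpotent: C^2 = 0, so C^4 = 0.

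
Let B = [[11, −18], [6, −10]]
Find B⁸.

[[1021, −1530], [510, −764]]

tr B = 1 and det B = −2, so the characteristic polynomial is λ² − (1)λ + (−2) with roots 2 and −1.
Eigenvectors give P = [[2, −3], [1, −2]] with P⁻¹ = [[2, −3], [1, −2]], and B = P·diag(2, −1)·P⁻¹.
Then B⁸ = P·diag(256, 1)·P⁻¹ = [[512, −3], [256, −2]] · [[2, −3], [1, −2]] = [[1021, −1530], [510, −764]].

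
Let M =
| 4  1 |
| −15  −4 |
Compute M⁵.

[[4, 1], [−15, −4]]

M² = I (check: tr M = 0 and det M = −1), so M⁵ = M since 5 is odd.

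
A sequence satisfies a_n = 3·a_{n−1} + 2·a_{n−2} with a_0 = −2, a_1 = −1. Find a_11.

−602255

With companion matrix C = [[3, 2], [1, 0]], [a_n, a_{n−1}]ᵀ = C·[a_{n−1}, a_{n−2}]ᵀ, so [a_11, a_10]ᵀ = C¹⁰·[a_1, a_0]ᵀ.
C¹⁰ = [[283667, 159294], [79647, 44726]], giving [a_11, a_10]ᵀ = [[−602255], [−169099]].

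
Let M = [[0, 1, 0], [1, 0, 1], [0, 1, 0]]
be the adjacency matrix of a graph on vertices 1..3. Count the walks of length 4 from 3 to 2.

The number of length-4 walks from vertex 3 to vertex 2 is entry (3,2) of M⁴, where M is the adjacency matrix.
M² = [[1, 0, 1], [0, 2, 0], [1, 0, 1]]
M³ = [[0, 2, 0], [2, 0, 2], [0, 2, 0]]
M⁴ = [[2, 0, 2], [0, 4, 0], [2, 0, 2]]

0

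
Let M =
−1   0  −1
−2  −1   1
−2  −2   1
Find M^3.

M^2 = [[3, 2, 0], [2, −1, 2], [4, 0, 1]]
M^3 = [[−7, −2, −1], [−4, −3, −1], [−6, −2, −3]]

[[−7, −2, −1], [−4, −3, −1], [−6, −2, −3]]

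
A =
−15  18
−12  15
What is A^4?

[[81, 0], [0, 81]]

tr A = 0 and det A = −9, so the characteristic polynomial is λ² − (0)λ + (−9) with roots 3 and −3.
Eigenvectors give P = [[1, 3], [1, 2]] with P⁻¹ = [[−2, 3], [1, −1]], and A = P·diag(3, −3)·P⁻¹.
Then A^4 = P·diag(81, 81)·P⁻¹ = [[81, 243], [81, 162]] · [[−2, 3], [1, −1]] = [[81, 0], [0, 81]].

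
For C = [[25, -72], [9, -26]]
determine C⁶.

[[-503, 1512], [-189, 568]]

tr C = -1 and det C = -2, so the characteristic polynomial is λ² − (-1)λ + (-2) with roots 1 and -2.
Eigenvectors give P = [[3, -8], [1, -3]] with P⁻¹ = [[3, -8], [1, -3]], and C = P·diag(1, -2)·P⁻¹.
Then C⁶ = P·diag(1, 64)·P⁻¹ = [[3, -512], [1, -192]] · [[3, -8], [1, -3]] = [[-503, 1512], [-189, 568]].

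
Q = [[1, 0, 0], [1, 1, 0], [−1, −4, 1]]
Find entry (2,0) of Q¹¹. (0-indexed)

Q = I + N where N = [[0, 0, 0], [1, 0, 0], [−1, −4, 0]] is strictly lower-triangular, so N³ = 0.
(I + N)¹¹ = I + 11·N + 55·N² = [[1, 0, 0], [11, 1, 0], [−231, −44, 1]].

−231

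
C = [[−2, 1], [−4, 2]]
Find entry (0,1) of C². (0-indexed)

0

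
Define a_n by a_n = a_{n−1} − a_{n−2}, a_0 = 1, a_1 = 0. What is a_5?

1

With companion matrix Q = [[1, −1], [1, 0]], [a_n, a_{n−1}]ᵀ = Q·[a_{n−1}, a_{n−2}]ᵀ, so [a_5, a_4]ᵀ = Q⁴·[a_1, a_0]ᵀ.
Q⁴ = [[−1, 1], [−1, 0]], giving [a_5, a_4]ᵀ = [[1], [0]].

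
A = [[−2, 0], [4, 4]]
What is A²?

[[4, 0], [8, 16]]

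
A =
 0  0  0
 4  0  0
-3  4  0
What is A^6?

A is strictly triangular, hence nilpotent: A^3 = 0, so A^6 = 0.

[[0, 0, 0], [0, 0, 0], [0, 0, 0]]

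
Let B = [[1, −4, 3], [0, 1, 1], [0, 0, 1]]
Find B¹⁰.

B = I + N where N = [[0, −4, 3], [0, 0, 1], [0, 0, 0]] is strictly upper-triangular, so N³ = 0.
(I + N)¹⁰ = I + 10·N + 45·N² = [[1, −40, −150], [0, 1, 10], [0, 0, 1]].

[[1, −40, −150], [0, 1, 10], [0, 0, 1]]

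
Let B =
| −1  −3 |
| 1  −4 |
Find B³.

[[17, −54], [18, −37]]

B² = [[−2, 15], [−5, 13]]
B³ = [[17, −54], [18, −37]]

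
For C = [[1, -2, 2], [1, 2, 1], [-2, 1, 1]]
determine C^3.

C^2 = [[-5, -4, 2], [1, 3, 5], [-3, 7, -2]]
C^3 = [[-13, 4, -12], [-6, 9, 10], [8, 18, -1]]

[[-13, 4, -12], [-6, 9, 10], [8, 18, -1]]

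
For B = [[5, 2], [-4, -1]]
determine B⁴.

[[161, 80], [-160, -79]]

tr B = 4 and det B = 3, so the characteristic polynomial is λ² − (4)λ + (3) with roots 1 and 3.
Eigenvectors give P = [[1, 1], [-2, -1]] with P⁻¹ = [[-1, -1], [2, 1]], and B = P·diag(1, 3)·P⁻¹.
Then B⁴ = P·diag(1, 81)·P⁻¹ = [[1, 81], [-2, -81]] · [[-1, -1], [2, 1]] = [[161, 80], [-160, -79]].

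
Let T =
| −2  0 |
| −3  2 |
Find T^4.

[[16, 0], [0, 16]]

T^2 = [[4, 0], [0, 4]]
T^3 = [[−8, 0], [−12, 8]]
T^4 = [[16, 0], [0, 16]]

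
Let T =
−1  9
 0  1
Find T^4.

T² = I (check: tr T = 0 and det T = −1), so T^4 = I since 4 is even.

[[1, 0], [0, 1]]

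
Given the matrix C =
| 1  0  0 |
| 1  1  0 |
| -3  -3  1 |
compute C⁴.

C = I + N where N = [[0, 0, 0], [1, 0, 0], [-3, -3, 0]] is strictly lower-triangular, so N³ = 0.
(I + N)⁴ = I + 4·N + 6·N² = [[1, 0, 0], [4, 1, 0], [-30, -12, 1]].

[[1, 0, 0], [4, 1, 0], [-30, -12, 1]]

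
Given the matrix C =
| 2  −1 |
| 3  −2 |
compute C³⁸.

[[1, 0], [0, 1]]

C² = I (check: tr C = 0 and det C = −1), so C³⁸ = I since 38 is even.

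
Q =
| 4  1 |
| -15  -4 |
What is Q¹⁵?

Q² = I (check: tr Q = 0 and det Q = -1), so Q¹⁵ = Q since 15 is odd.

[[4, 1], [-15, -4]]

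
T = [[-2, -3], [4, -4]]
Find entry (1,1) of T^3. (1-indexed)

88

T^2 = [[-8, 18], [-24, 4]]
T^3 = [[88, -48], [64, 56]]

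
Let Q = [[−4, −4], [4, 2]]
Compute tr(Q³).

Q² = [[0, 8], [−8, −12]]
Q³ = [[32, 16], [−16, 8]]

40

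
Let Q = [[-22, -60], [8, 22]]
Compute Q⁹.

[[-5632, -15360], [2048, 5632]]

tr Q = 0 and det Q = -4, so the characteristic polynomial is λ² − (0)λ + (-4) with roots 2 and -2.
Eigenvectors give P = [[-5, -3], [2, 1]] with P⁻¹ = [[1, 3], [-2, -5]], and Q = P·diag(2, -2)·P⁻¹.
Then Q⁹ = P·diag(512, -512)·P⁻¹ = [[-2560, 1536], [1024, -512]] · [[1, 3], [-2, -5]] = [[-5632, -15360], [2048, 5632]].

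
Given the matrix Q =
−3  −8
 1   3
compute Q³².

Q² = I (check: tr Q = 0 and det Q = −1), so Q³² = I since 32 is even.

[[1, 0], [0, 1]]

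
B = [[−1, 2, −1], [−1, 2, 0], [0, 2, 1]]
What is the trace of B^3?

B^2 = [[−1, 0, 0], [−1, 2, 1], [−2, 6, 1]]
B^3 = [[1, −2, 1], [−1, 4, 2], [−4, 10, 3]]

8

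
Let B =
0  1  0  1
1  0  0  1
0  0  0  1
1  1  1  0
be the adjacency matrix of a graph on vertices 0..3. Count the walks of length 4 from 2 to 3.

The number of length-4 walks from vertex 2 to vertex 3 is entry (2,3) of B⁴, where B is the adjacency matrix.
B² = [[2, 1, 1, 1], [1, 2, 1, 1], [1, 1, 1, 0], [1, 1, 0, 3]]
B³ = [[2, 3, 1, 4], [3, 2, 1, 4], [1, 1, 0, 3], [4, 4, 3, 2]]
B⁴ = [[7, 6, 4, 6], [6, 7, 4, 6], [4, 4, 3, 2], [6, 6, 2, 11]]

2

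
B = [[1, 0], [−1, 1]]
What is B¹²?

[[1, 0], [−12, 1]]

B = I + N where N = [[0, 0], [−1, 0]] is strictly lower-triangular, so N² = 0.
(I + N)¹² = I + 12·N = [[1, 0], [−12, 1]].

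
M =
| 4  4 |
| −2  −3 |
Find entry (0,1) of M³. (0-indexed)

M² = [[8, 4], [−2, 1]]
M³ = [[24, 20], [−10, −11]]

20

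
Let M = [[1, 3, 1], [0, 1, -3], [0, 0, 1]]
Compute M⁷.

M = I + N where N = [[0, 3, 1], [0, 0, -3], [0, 0, 0]] is strictly upper-triangular, so N³ = 0.
(I + N)⁷ = I + 7·N + 21·N² = [[1, 21, -182], [0, 1, -21], [0, 0, 1]].

[[1, 21, -182], [0, 1, -21], [0, 0, 1]]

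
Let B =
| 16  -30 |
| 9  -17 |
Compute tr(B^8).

257

tr B = -1 and det B = -2, so the characteristic polynomial is λ² − (-1)λ + (-2) with roots -2 and 1.
Eigenvectors give P = [[-5, -2], [-3, -1]] with P⁻¹ = [[1, -2], [-3, 5]], and B = P·diag(-2, 1)·P⁻¹.
Then B^8 = P·diag(256, 1)·P⁻¹ = [[-1280, -2], [-768, -1]] · [[1, -2], [-3, 5]] = [[-1274, 2550], [-765, 1531]].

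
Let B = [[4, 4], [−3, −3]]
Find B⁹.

B² = B (a projection; rank 1, trace 1), so B⁹ = B.

[[4, 4], [−3, −3]]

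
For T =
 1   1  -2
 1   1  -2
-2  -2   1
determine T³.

T² = [[6, 6, -6], [6, 6, -6], [-6, -6, 9]]
T³ = [[24, 24, -30], [24, 24, -30], [-30, -30, 33]]

[[24, 24, -30], [24, 24, -30], [-30, -30, 33]]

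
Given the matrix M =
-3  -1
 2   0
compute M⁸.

tr M = -3 and det M = 2, so the characteristic polynomial is λ² − (-3)λ + (2) with roots -1 and -2.
Eigenvectors give P = [[-1, -1], [2, 1]] with P⁻¹ = [[1, 1], [-2, -1]], and M = P·diag(-1, -2)·P⁻¹.
Then M⁸ = P·diag(1, 256)·P⁻¹ = [[-1, -256], [2, 256]] · [[1, 1], [-2, -1]] = [[511, 255], [-510, -254]].

[[511, 255], [-510, -254]]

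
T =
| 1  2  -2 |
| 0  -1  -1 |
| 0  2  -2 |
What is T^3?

T^2 = [[1, -4, 0], [0, -1, 3], [0, -6, 2]]
T^3 = [[1, 6, 2], [0, 7, -5], [0, 10, 2]]

[[1, 6, 2], [0, 7, -5], [0, 10, 2]]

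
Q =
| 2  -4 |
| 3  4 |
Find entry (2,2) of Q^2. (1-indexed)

4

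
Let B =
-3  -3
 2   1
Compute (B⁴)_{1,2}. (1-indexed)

-12

B² = [[3, 6], [-4, -5]]
B³ = [[3, -3], [2, 7]]
B⁴ = [[-15, -12], [8, 1]]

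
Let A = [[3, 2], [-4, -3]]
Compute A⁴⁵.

A² = I (check: tr A = 0 and det A = -1), so A⁴⁵ = A since 45 is odd.

[[3, 2], [-4, -3]]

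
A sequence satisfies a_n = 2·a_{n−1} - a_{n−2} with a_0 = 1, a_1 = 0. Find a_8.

With companion matrix B = [[2, -1], [1, 0]], [a_n, a_{n−1}]ᵀ = B·[a_{n−1}, a_{n−2}]ᵀ, so [a_8, a_7]ᵀ = B⁷·[a_1, a_0]ᵀ.
B⁷ = [[8, -7], [7, -6]], giving [a_8, a_7]ᵀ = [[-7], [-6]].

-7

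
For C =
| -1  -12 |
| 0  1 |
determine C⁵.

C² = I (check: tr C = 0 and det C = -1), so C⁵ = C since 5 is odd.

[[-1, -12], [0, 1]]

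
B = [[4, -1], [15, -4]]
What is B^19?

[[4, -1], [15, -4]]

B² = I (check: tr B = 0 and det B = -1), so B^19 = B since 19 is odd.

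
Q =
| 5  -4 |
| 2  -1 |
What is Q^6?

[[1457, -1456], [728, -727]]

tr Q = 4 and det Q = 3, so the characteristic polynomial is λ² − (4)λ + (3) with roots 3 and 1.
Eigenvectors give P = [[2, 1], [1, 1]] with P⁻¹ = [[1, -1], [-1, 2]], and Q = P·diag(3, 1)·P⁻¹.
Then Q^6 = P·diag(729, 1)·P⁻¹ = [[1458, 1], [729, 1]] · [[1, -1], [-1, 2]] = [[1457, -1456], [728, -727]].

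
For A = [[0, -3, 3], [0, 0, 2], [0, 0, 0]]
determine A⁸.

A is strictly triangular, hence nilpotent: A³ = 0, so A⁸ = 0.

[[0, 0, 0], [0, 0, 0], [0, 0, 0]]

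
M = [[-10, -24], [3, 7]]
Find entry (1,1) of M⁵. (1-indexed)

tr M = -3 and det M = 2, so the characteristic polynomial is λ² − (-3)λ + (2) with roots -2 and -1.
Eigenvectors give P = [[-3, -8], [1, 3]] with P⁻¹ = [[-3, -8], [1, 3]], and M = P·diag(-2, -1)·P⁻¹.
Then M⁵ = P·diag(-32, -1)·P⁻¹ = [[96, 8], [-32, -3]] · [[-3, -8], [1, 3]] = [[-280, -744], [93, 247]].

-280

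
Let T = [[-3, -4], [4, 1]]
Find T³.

[[53, 36], [-36, 17]]

T² = [[-7, 8], [-8, -15]]
T³ = [[53, 36], [-36, 17]]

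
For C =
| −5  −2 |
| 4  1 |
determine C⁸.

[[13121, 6560], [−13120, −6559]]

tr C = −4 and det C = 3, so the characteristic polynomial is λ² − (−4)λ + (3) with roots −3 and −1.
Eigenvectors give P = [[−1, −1], [1, 2]] with P⁻¹ = [[−2, −1], [1, 1]], and C = P·diag(−3, −1)·P⁻¹.
Then C⁸ = P·diag(6561, 1)·P⁻¹ = [[−6561, −1], [6561, 2]] · [[−2, −1], [1, 1]] = [[13121, 6560], [−13120, −6559]].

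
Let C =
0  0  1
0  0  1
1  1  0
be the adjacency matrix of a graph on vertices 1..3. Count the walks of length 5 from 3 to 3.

The number of length-5 walks from vertex 3 to vertex 3 is entry (3,3) of C^5, where C is the adjacency matrix.
C^2 = [[1, 1, 0], [1, 1, 0], [0, 0, 2]]
C^3 = [[0, 0, 2], [0, 0, 2], [2, 2, 0]]
C^4 = [[2, 2, 0], [2, 2, 0], [0, 0, 4]]
C^5 = [[0, 0, 4], [0, 0, 4], [4, 4, 0]]

0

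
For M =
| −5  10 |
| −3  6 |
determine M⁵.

M² = M (a projection; rank 1, trace 1), so M⁵ = M.

[[−5, 10], [−3, 6]]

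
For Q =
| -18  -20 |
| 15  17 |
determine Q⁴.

tr Q = -1 and det Q = -6, so the characteristic polynomial is λ² − (-1)λ + (-6) with roots 2 and -3.
Eigenvectors give P = [[-1, 4], [1, -3]] with P⁻¹ = [[3, 4], [1, 1]], and Q = P·diag(2, -3)·P⁻¹.
Then Q⁴ = P·diag(16, 81)·P⁻¹ = [[-16, 324], [16, -243]] · [[3, 4], [1, 1]] = [[276, 260], [-195, -179]].

[[276, 260], [-195, -179]]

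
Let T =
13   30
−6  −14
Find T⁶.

tr T = −1 and det T = −2, so the characteristic polynomial is λ² − (−1)λ + (−2) with roots −2 and 1.
Eigenvectors give P = [[−2, −5], [1, 2]] with P⁻¹ = [[2, 5], [−1, −2]], and T = P·diag(−2, 1)·P⁻¹.
Then T⁶ = P·diag(64, 1)·P⁻¹ = [[−128, −5], [64, 2]] · [[2, 5], [−1, −2]] = [[−251, −630], [126, 316]].

[[−251, −630], [126, 316]]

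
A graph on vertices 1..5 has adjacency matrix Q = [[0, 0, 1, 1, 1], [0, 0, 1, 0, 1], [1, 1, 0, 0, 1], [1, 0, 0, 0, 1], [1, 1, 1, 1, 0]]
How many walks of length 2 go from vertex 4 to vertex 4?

The number of length-2 walks from vertex 4 to vertex 4 is entry (4,4) of Q², where Q is the adjacency matrix.
Q² = [[3, 2, 1, 1, 2], [2, 2, 1, 1, 1], [1, 1, 3, 2, 2], [1, 1, 2, 2, 1], [2, 1, 2, 1, 4]]

2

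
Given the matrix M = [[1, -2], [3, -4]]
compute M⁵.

[[61, -62], [93, -94]]

tr M = -3 and det M = 2, so the characteristic polynomial is λ² − (-3)λ + (2) with roots -2 and -1.
Eigenvectors give P = [[-2, -1], [-3, -1]] with P⁻¹ = [[1, -1], [-3, 2]], and M = P·diag(-2, -1)·P⁻¹.
Then M⁵ = P·diag(-32, -1)·P⁻¹ = [[64, 1], [96, 1]] · [[1, -1], [-3, 2]] = [[61, -62], [93, -94]].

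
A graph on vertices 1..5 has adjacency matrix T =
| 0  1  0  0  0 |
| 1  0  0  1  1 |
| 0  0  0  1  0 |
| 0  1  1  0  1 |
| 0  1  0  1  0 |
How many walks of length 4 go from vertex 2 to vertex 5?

The number of length-4 walks from vertex 2 to vertex 5 is entry (2,5) of T⁴, where T is the adjacency matrix.
T² = [[1, 0, 0, 1, 1], [0, 3, 1, 1, 1], [0, 1, 1, 0, 1], [1, 1, 0, 3, 1], [1, 1, 1, 1, 2]]
T³ = [[0, 3, 1, 1, 1], [3, 2, 1, 5, 4], [1, 1, 0, 3, 1], [1, 5, 3, 2, 4], [1, 4, 1, 4, 2]]
T⁴ = [[3, 2, 1, 5, 4], [2, 12, 5, 7, 7], [1, 5, 3, 2, 4], [5, 7, 2, 12, 7], [4, 7, 4, 7, 8]]

7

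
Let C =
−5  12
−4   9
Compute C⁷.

[[−6557, 13116], [−4372, 8745]]

tr C = 4 and det C = 3, so the characteristic polynomial is λ² − (4)λ + (3) with roots 3 and 1.
Eigenvectors give P = [[3, −2], [2, −1]] with P⁻¹ = [[−1, 2], [−2, 3]], and C = P·diag(3, 1)·P⁻¹.
Then C⁷ = P·diag(2187, 1)·P⁻¹ = [[6561, −2], [4374, −1]] · [[−1, 2], [−2, 3]] = [[−6557, 13116], [−4372, 8745]].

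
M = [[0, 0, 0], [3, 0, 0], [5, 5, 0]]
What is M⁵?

M is strictly triangular, hence nilpotent: M³ = 0, so M⁵ = 0.

[[0, 0, 0], [0, 0, 0], [0, 0, 0]]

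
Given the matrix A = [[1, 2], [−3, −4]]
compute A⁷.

tr A = −3 and det A = 2, so the characteristic polynomial is λ² − (−3)λ + (2) with roots −1 and −2.
Eigenvectors give P = [[−1, −2], [1, 3]] with P⁻¹ = [[−3, −2], [1, 1]], and A = P·diag(−1, −2)·P⁻¹.
Then A⁷ = P·diag(−1, −128)·P⁻¹ = [[1, 256], [−1, −384]] · [[−3, −2], [1, 1]] = [[253, 254], [−381, −382]].

[[253, 254], [−381, −382]]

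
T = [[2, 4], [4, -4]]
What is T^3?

T^2 = [[20, -8], [-8, 32]]
T^3 = [[8, 112], [112, -160]]

[[8, 112], [112, -160]]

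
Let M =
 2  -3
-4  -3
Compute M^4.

M^2 = [[16, 3], [4, 21]]
M^3 = [[20, -57], [-76, -75]]
M^4 = [[268, 111], [148, 453]]

[[268, 111], [148, 453]]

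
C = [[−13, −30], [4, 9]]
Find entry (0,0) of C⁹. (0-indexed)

−118093

tr C = −4 and det C = 3, so the characteristic polynomial is λ² − (−4)λ + (3) with roots −1 and −3.
Eigenvectors give P = [[−5, −3], [2, 1]] with P⁻¹ = [[1, 3], [−2, −5]], and C = P·diag(−1, −3)·P⁻¹.
Then C⁹ = P·diag(−1, −19683)·P⁻¹ = [[5, 59049], [−2, −19683]] · [[1, 3], [−2, −5]] = [[−118093, −295230], [39364, 98409]].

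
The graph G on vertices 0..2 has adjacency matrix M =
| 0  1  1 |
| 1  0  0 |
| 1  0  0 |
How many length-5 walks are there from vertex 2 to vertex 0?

The number of length-5 walks from vertex 2 to vertex 0 is entry (2,0) of M⁵, where M is the adjacency matrix.
M² = [[2, 0, 0], [0, 1, 1], [0, 1, 1]]
M³ = [[0, 2, 2], [2, 0, 0], [2, 0, 0]]
M⁴ = [[4, 0, 0], [0, 2, 2], [0, 2, 2]]
M⁵ = [[0, 4, 4], [4, 0, 0], [4, 0, 0]]

4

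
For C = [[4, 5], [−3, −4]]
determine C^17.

C² = I (check: tr C = 0 and det C = −1), so C^17 = C since 17 is odd.

[[4, 5], [−3, −4]]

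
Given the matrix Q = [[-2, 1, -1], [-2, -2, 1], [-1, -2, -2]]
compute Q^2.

[[3, -2, 5], [7, 0, -2], [8, 7, 3]]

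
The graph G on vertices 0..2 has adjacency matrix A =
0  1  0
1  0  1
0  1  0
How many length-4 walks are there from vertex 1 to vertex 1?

The number of length-4 walks from vertex 1 to vertex 1 is entry (1,1) of A^4, where A is the adjacency matrix.
A^2 = [[1, 0, 1], [0, 2, 0], [1, 0, 1]]
A^3 = [[0, 2, 0], [2, 0, 2], [0, 2, 0]]
A^4 = [[2, 0, 2], [0, 4, 0], [2, 0, 2]]

4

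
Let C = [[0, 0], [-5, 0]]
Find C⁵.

C is strictly triangular, hence nilpotent: C² = 0, so C⁵ = 0.

[[0, 0], [0, 0]]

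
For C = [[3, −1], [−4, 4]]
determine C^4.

C^2 = [[13, −7], [−28, 20]]
C^3 = [[67, −41], [−164, 108]]
C^4 = [[365, −231], [−924, 596]]

[[365, −231], [−924, 596]]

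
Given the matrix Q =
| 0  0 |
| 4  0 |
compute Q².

Q is strictly triangular, hence nilpotent: Q² = 0, so Q² = 0.

[[0, 0], [0, 0]]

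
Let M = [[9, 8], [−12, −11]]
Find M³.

tr M = −2 and det M = −3, so the characteristic polynomial is λ² − (−2)λ + (−3) with roots −3 and 1.
Eigenvectors give P = [[−2, 1], [3, −1]] with P⁻¹ = [[1, 1], [3, 2]], and M = P·diag(−3, 1)·P⁻¹.
Then M³ = P·diag(−27, 1)·P⁻¹ = [[54, 1], [−81, −1]] · [[1, 1], [3, 2]] = [[57, 56], [−84, −83]].

[[57, 56], [−84, −83]]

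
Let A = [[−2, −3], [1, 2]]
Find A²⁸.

A² = I (check: tr A = 0 and det A = −1), so A²⁸ = I since 28 is even.

[[1, 0], [0, 1]]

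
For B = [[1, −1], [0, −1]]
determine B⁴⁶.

B² = I (check: tr B = 0 and det B = −1), so B⁴⁶ = I since 46 is even.

[[1, 0], [0, 1]]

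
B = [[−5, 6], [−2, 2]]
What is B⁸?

tr B = −3 and det B = 2, so the characteristic polynomial is λ² − (−3)λ + (2) with roots −1 and −2.
Eigenvectors give P = [[−3, 2], [−2, 1]] with P⁻¹ = [[1, −2], [2, −3]], and B = P·diag(−1, −2)·P⁻¹.
Then B⁸ = P·diag(1, 256)·P⁻¹ = [[−3, 512], [−2, 256]] · [[1, −2], [2, −3]] = [[1021, −1530], [510, −764]].

[[1021, −1530], [510, −764]]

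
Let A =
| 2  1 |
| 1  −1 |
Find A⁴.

A² = [[5, 1], [1, 2]]
A³ = [[11, 4], [4, −1]]
A⁴ = [[26, 7], [7, 5]]

[[26, 7], [7, 5]]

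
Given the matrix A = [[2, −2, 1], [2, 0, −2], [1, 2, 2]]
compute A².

[[1, −2, 8], [2, −8, −2], [8, 2, 1]]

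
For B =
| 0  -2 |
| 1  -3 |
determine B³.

[[6, -14], [7, -15]]

tr B = -3 and det B = 2, so the characteristic polynomial is λ² − (-3)λ + (2) with roots -2 and -1.
Eigenvectors give P = [[1, 2], [1, 1]] with P⁻¹ = [[-1, 2], [1, -1]], and B = P·diag(-2, -1)·P⁻¹.
Then B³ = P·diag(-8, -1)·P⁻¹ = [[-8, -2], [-8, -1]] · [[-1, 2], [1, -1]] = [[6, -14], [7, -15]].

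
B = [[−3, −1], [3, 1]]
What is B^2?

[[6, 2], [−6, −2]]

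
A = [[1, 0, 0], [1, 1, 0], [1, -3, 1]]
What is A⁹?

[[1, 0, 0], [9, 1, 0], [-99, -27, 1]]

A = I + N where N = [[0, 0, 0], [1, 0, 0], [1, -3, 0]] is strictly lower-triangular, so N³ = 0.
(I + N)⁹ = I + 9·N + 36·N² = [[1, 0, 0], [9, 1, 0], [-99, -27, 1]].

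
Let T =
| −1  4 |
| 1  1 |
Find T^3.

[[−5, 20], [5, 5]]

T^2 = [[5, 0], [0, 5]]
T^3 = [[−5, 20], [5, 5]]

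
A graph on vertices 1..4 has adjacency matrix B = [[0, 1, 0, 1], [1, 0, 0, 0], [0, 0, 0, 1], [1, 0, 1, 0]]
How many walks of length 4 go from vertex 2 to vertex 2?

2

The number of length-4 walks from vertex 2 to vertex 2 is entry (2,2) of B⁴, where B is the adjacency matrix.
B² = [[2, 0, 1, 0], [0, 1, 0, 1], [1, 0, 1, 0], [0, 1, 0, 2]]
B³ = [[0, 2, 0, 3], [2, 0, 1, 0], [0, 1, 0, 2], [3, 0, 2, 0]]
B⁴ = [[5, 0, 3, 0], [0, 2, 0, 3], [3, 0, 2, 0], [0, 3, 0, 5]]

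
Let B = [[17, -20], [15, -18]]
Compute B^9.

[[61097, -80780], [60585, -80268]]

tr B = -1 and det B = -6, so the characteristic polynomial is λ² − (-1)λ + (-6) with roots 2 and -3.
Eigenvectors give P = [[4, 1], [3, 1]] with P⁻¹ = [[1, -1], [-3, 4]], and B = P·diag(2, -3)·P⁻¹.
Then B^9 = P·diag(512, -19683)·P⁻¹ = [[2048, -19683], [1536, -19683]] · [[1, -1], [-3, 4]] = [[61097, -80780], [60585, -80268]].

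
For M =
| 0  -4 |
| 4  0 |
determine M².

[[-16, 0], [0, -16]]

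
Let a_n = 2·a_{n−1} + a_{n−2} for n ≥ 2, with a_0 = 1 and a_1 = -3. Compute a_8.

With companion matrix Q = [[2, 1], [1, 0]], [a_n, a_{n−1}]ᵀ = Q·[a_{n−1}, a_{n−2}]ᵀ, so [a_8, a_7]ᵀ = Q⁷·[a_1, a_0]ᵀ.
Q⁷ = [[408, 169], [169, 70]], giving [a_8, a_7]ᵀ = [[-1055], [-437]].

-1055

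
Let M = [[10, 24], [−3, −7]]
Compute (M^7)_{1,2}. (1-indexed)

3048

tr M = 3 and det M = 2, so the characteristic polynomial is λ² − (3)λ + (2) with roots 1 and 2.
Eigenvectors give P = [[−8, −3], [3, 1]] with P⁻¹ = [[1, 3], [−3, −8]], and M = P·diag(1, 2)·P⁻¹.
Then M^7 = P·diag(1, 128)·P⁻¹ = [[−8, −384], [3, 128]] · [[1, 3], [−3, −8]] = [[1144, 3048], [−381, −1015]].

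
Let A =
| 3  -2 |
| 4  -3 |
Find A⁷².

[[1, 0], [0, 1]]

A² = I (check: tr A = 0 and det A = -1), so A⁷² = I since 72 is even.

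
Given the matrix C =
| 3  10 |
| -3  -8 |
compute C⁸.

tr C = -5 and det C = 6, so the characteristic polynomial is λ² − (-5)λ + (6) with roots -3 and -2.
Eigenvectors give P = [[-5, -2], [3, 1]] with P⁻¹ = [[1, 2], [-3, -5]], and C = P·diag(-3, -2)·P⁻¹.
Then C⁸ = P·diag(6561, 256)·P⁻¹ = [[-32805, -512], [19683, 256]] · [[1, 2], [-3, -5]] = [[-31269, -63050], [18915, 38086]].

[[-31269, -63050], [18915, 38086]]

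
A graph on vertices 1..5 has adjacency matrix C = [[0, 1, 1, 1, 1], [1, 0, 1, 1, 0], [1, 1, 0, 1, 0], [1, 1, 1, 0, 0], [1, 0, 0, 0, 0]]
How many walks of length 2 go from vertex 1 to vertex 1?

4

The number of length-2 walks from vertex 1 to vertex 1 is entry (1,1) of C², where C is the adjacency matrix.
C² = [[4, 2, 2, 2, 0], [2, 3, 2, 2, 1], [2, 2, 3, 2, 1], [2, 2, 2, 3, 1], [0, 1, 1, 1, 1]]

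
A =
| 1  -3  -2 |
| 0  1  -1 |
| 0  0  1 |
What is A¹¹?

A = I + N where N = [[0, -3, -2], [0, 0, -1], [0, 0, 0]] is strictly upper-triangular, so N³ = 0.
(I + N)¹¹ = I + 11·N + 55·N² = [[1, -33, 143], [0, 1, -11], [0, 0, 1]].

[[1, -33, 143], [0, 1, -11], [0, 0, 1]]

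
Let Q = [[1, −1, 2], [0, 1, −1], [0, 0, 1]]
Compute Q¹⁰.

Q = I + N where N = [[0, −1, 2], [0, 0, −1], [0, 0, 0]] is strictly upper-triangular, so N³ = 0.
(I + N)¹⁰ = I + 10·N + 45·N² = [[1, −10, 65], [0, 1, −10], [0, 0, 1]].

[[1, −10, 65], [0, 1, −10], [0, 0, 1]]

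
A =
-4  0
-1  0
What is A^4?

A^2 = [[16, 0], [4, 0]]
A^3 = [[-64, 0], [-16, 0]]
A^4 = [[256, 0], [64, 0]]

[[256, 0], [64, 0]]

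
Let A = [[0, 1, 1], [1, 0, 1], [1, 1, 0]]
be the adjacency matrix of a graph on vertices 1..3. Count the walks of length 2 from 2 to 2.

2

The number of length-2 walks from vertex 2 to vertex 2 is entry (2,2) of A², where A is the adjacency matrix.
A² = [[2, 1, 1], [1, 2, 1], [1, 1, 2]]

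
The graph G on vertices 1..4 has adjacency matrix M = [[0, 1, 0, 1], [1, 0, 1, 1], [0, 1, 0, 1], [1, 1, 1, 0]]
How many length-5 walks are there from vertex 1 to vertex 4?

29

The number of length-5 walks from vertex 1 to vertex 4 is entry (1,4) of M⁵, where M is the adjacency matrix.
M² = [[2, 1, 2, 1], [1, 3, 1, 2], [2, 1, 2, 1], [1, 2, 1, 3]]
M³ = [[2, 5, 2, 5], [5, 4, 5, 5], [2, 5, 2, 5], [5, 5, 5, 4]]
M⁴ = [[10, 9, 10, 9], [9, 15, 9, 14], [10, 9, 10, 9], [9, 14, 9, 15]]
M⁵ = [[18, 29, 18, 29], [29, 32, 29, 33], [18, 29, 18, 29], [29, 33, 29, 32]]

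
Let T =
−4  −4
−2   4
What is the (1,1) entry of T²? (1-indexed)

24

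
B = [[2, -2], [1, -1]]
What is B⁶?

[[2, -2], [1, -1]]

B² = B (a projection; rank 1, trace 1), so B⁶ = B.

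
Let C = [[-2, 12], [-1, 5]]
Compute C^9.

[[-1532, 6132], [-511, 2045]]

tr C = 3 and det C = 2, so the characteristic polynomial is λ² − (3)λ + (2) with roots 2 and 1.
Eigenvectors give P = [[3, -4], [1, -1]] with P⁻¹ = [[-1, 4], [-1, 3]], and C = P·diag(2, 1)·P⁻¹.
Then C^9 = P·diag(512, 1)·P⁻¹ = [[1536, -4], [512, -1]] · [[-1, 4], [-1, 3]] = [[-1532, 6132], [-511, 2045]].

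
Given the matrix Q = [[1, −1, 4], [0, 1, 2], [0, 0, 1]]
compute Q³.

[[1, −3, 6], [0, 1, 6], [0, 0, 1]]

Q = I + N where N = [[0, −1, 4], [0, 0, 2], [0, 0, 0]] is strictly upper-triangular, so N³ = 0.
(I + N)³ = I + 3·N + 3·N² = [[1, −3, 6], [0, 1, 6], [0, 0, 1]].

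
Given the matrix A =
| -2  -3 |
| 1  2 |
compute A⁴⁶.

[[1, 0], [0, 1]]

A² = I (check: tr A = 0 and det A = -1), so A⁴⁶ = I since 46 is even.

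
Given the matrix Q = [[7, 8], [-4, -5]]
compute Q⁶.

tr Q = 2 and det Q = -3, so the characteristic polynomial is λ² − (2)λ + (-3) with roots -1 and 3.
Eigenvectors give P = [[-1, -2], [1, 1]] with P⁻¹ = [[1, 2], [-1, -1]], and Q = P·diag(-1, 3)·P⁻¹.
Then Q⁶ = P·diag(1, 729)·P⁻¹ = [[-1, -1458], [1, 729]] · [[1, 2], [-1, -1]] = [[1457, 1456], [-728, -727]].

[[1457, 1456], [-728, -727]]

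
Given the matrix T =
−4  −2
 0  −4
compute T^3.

T^2 = [[16, 16], [0, 16]]
T^3 = [[−64, −96], [0, −64]]

[[−64, −96], [0, −64]]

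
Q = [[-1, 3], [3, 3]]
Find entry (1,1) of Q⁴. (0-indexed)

360

Q² = [[10, 6], [6, 18]]
Q³ = [[8, 48], [48, 72]]
Q⁴ = [[136, 168], [168, 360]]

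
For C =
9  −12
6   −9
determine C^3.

[[81, −108], [54, −81]]

tr C = 0 and det C = −9, so the characteristic polynomial is λ² − (0)λ + (−9) with roots −3 and 3.
Eigenvectors give P = [[1, 2], [1, 1]] with P⁻¹ = [[−1, 2], [1, −1]], and C = P·diag(−3, 3)·P⁻¹.
Then C^3 = P·diag(−27, 27)·P⁻¹ = [[−27, 54], [−27, 27]] · [[−1, 2], [1, −1]] = [[81, −108], [54, −81]].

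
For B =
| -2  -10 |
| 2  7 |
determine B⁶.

tr B = 5 and det B = 6, so the characteristic polynomial is λ² − (5)λ + (6) with roots 2 and 3.
Eigenvectors give P = [[5, -2], [-2, 1]] with P⁻¹ = [[1, 2], [2, 5]], and B = P·diag(2, 3)·P⁻¹.
Then B⁶ = P·diag(64, 729)·P⁻¹ = [[320, -1458], [-128, 729]] · [[1, 2], [2, 5]] = [[-2596, -6650], [1330, 3389]].

[[-2596, -6650], [1330, 3389]]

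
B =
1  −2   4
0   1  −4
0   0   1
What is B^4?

B = I + N where N = [[0, −2, 4], [0, 0, −4], [0, 0, 0]] is strictly upper-triangular, so N^3 = 0.
(I + N)^4 = I + 4·N + 6·N^2 = [[1, −8, 64], [0, 1, −16], [0, 0, 1]].

[[1, −8, 64], [0, 1, −16], [0, 0, 1]]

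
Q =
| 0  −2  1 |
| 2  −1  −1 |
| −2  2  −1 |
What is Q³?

[[6, 10, −11], [−18, 13, 1], [6, −18, 9]]

Q² = [[−6, 4, 1], [0, −5, 4], [6, 0, −3]]
Q³ = [[6, 10, −11], [−18, 13, 1], [6, −18, 9]]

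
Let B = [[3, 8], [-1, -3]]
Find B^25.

B² = I (check: tr B = 0 and det B = -1), so B^25 = B since 25 is odd.

[[3, 8], [-1, -3]]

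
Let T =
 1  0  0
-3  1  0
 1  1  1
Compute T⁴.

T = I + N where N = [[0, 0, 0], [-3, 0, 0], [1, 1, 0]] is strictly lower-triangular, so N³ = 0.
(I + N)⁴ = I + 4·N + 6·N² = [[1, 0, 0], [-12, 1, 0], [-14, 4, 1]].

[[1, 0, 0], [-12, 1, 0], [-14, 4, 1]]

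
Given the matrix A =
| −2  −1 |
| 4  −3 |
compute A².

[[0, 5], [−20, 5]]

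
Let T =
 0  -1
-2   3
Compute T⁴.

[[22, -39], [-78, 139]]

T² = [[2, -3], [-6, 11]]
T³ = [[6, -11], [-22, 39]]
T⁴ = [[22, -39], [-78, 139]]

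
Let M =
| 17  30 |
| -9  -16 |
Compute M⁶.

tr M = 1 and det M = -2, so the characteristic polynomial is λ² − (1)λ + (-2) with roots 2 and -1.
Eigenvectors give P = [[-2, 5], [1, -3]] with P⁻¹ = [[-3, -5], [-1, -2]], and M = P·diag(2, -1)·P⁻¹.
Then M⁶ = P·diag(64, 1)·P⁻¹ = [[-128, 5], [64, -3]] · [[-3, -5], [-1, -2]] = [[379, 630], [-189, -314]].

[[379, 630], [-189, -314]]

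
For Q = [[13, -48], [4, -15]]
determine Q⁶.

[[-2183, 8736], [-728, 2913]]

tr Q = -2 and det Q = -3, so the characteristic polynomial is λ² − (-2)λ + (-3) with roots 1 and -3.
Eigenvectors give P = [[4, 3], [1, 1]] with P⁻¹ = [[1, -3], [-1, 4]], and Q = P·diag(1, -3)·P⁻¹.
Then Q⁶ = P·diag(1, 729)·P⁻¹ = [[4, 2187], [1, 729]] · [[1, -3], [-1, 4]] = [[-2183, 8736], [-728, 2913]].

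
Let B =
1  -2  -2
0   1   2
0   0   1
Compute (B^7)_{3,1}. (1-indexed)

B = I + N where N = [[0, -2, -2], [0, 0, 2], [0, 0, 0]] is strictly upper-triangular, so N^3 = 0.
(I + N)^7 = I + 7·N + 21·N^2 = [[1, -14, -98], [0, 1, 14], [0, 0, 1]].

0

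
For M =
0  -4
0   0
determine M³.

M is strictly triangular, hence nilpotent: M² = 0, so M³ = 0.

[[0, 0], [0, 0]]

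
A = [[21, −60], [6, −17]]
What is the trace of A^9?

tr A = 4 and det A = 3, so the characteristic polynomial is λ² − (4)λ + (3) with roots 1 and 3.
Eigenvectors give P = [[−3, 10], [−1, 3]] with P⁻¹ = [[3, −10], [1, −3]], and A = P·diag(1, 3)·P⁻¹.
Then A^9 = P·diag(1, 19683)·P⁻¹ = [[−3, 196830], [−1, 59049]] · [[3, −10], [1, −3]] = [[196821, −590460], [59046, −177137]].

19684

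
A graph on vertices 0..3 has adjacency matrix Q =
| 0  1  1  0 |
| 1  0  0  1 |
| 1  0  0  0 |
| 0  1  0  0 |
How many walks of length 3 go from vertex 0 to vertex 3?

The number of length-3 walks from vertex 0 to vertex 3 is entry (0,3) of Q³, where Q is the adjacency matrix.
Q² = [[2, 0, 0, 1], [0, 2, 1, 0], [0, 1, 1, 0], [1, 0, 0, 1]]
Q³ = [[0, 3, 2, 0], [3, 0, 0, 2], [2, 0, 0, 1], [0, 2, 1, 0]]

0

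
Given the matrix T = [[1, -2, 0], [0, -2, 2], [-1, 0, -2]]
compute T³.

T² = [[1, 2, -4], [-2, 4, -8], [1, 2, 4]]
T³ = [[5, -6, 12], [6, -4, 24], [-3, -6, -4]]

[[5, -6, 12], [6, -4, 24], [-3, -6, -4]]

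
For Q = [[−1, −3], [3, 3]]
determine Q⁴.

[[28, 48], [−48, −36]]

Q² = [[−8, −6], [6, 0]]
Q³ = [[−10, 6], [−6, −18]]
Q⁴ = [[28, 48], [−48, −36]]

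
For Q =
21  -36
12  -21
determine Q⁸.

tr Q = 0 and det Q = -9, so the characteristic polynomial is λ² − (0)λ + (-9) with roots -3 and 3.
Eigenvectors give P = [[3, 2], [2, 1]] with P⁻¹ = [[-1, 2], [2, -3]], and Q = P·diag(-3, 3)·P⁻¹.
Then Q⁸ = P·diag(6561, 6561)·P⁻¹ = [[19683, 13122], [13122, 6561]] · [[-1, 2], [2, -3]] = [[6561, 0], [0, 6561]].

[[6561, 0], [0, 6561]]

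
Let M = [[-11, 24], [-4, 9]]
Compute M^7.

tr M = -2 and det M = -3, so the characteristic polynomial is λ² − (-2)λ + (-3) with roots -3 and 1.
Eigenvectors give P = [[-3, -2], [-1, -1]] with P⁻¹ = [[-1, 2], [1, -3]], and M = P·diag(-3, 1)·P⁻¹.
Then M^7 = P·diag(-2187, 1)·P⁻¹ = [[6561, -2], [2187, -1]] · [[-1, 2], [1, -3]] = [[-6563, 13128], [-2188, 4377]].

[[-6563, 13128], [-2188, 4377]]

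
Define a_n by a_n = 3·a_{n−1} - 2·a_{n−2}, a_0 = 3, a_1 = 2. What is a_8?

With companion matrix C = [[3, -2], [1, 0]], [a_n, a_{n−1}]ᵀ = C·[a_{n−1}, a_{n−2}]ᵀ, so [a_8, a_7]ᵀ = C^7·[a_1, a_0]ᵀ.
C^7 = [[255, -254], [127, -126]], giving [a_8, a_7]ᵀ = [[-252], [-124]].

-252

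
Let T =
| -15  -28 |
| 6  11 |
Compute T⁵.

[[-1695, -3388], [726, 1451]]

tr T = -4 and det T = 3, so the characteristic polynomial is λ² − (-4)λ + (3) with roots -3 and -1.
Eigenvectors give P = [[7, -2], [-3, 1]] with P⁻¹ = [[1, 2], [3, 7]], and T = P·diag(-3, -1)·P⁻¹.
Then T⁵ = P·diag(-243, -1)·P⁻¹ = [[-1701, 2], [729, -1]] · [[1, 2], [3, 7]] = [[-1695, -3388], [726, 1451]].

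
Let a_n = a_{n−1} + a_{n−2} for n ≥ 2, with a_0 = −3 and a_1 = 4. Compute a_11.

With companion matrix M = [[1, 1], [1, 0]], [a_n, a_{n−1}]ᵀ = M·[a_{n−1}, a_{n−2}]ᵀ, so [a_11, a_10]ᵀ = M¹⁰·[a_1, a_0]ᵀ.
M¹⁰ = [[89, 55], [55, 34]], giving [a_11, a_10]ᵀ = [[191], [118]].

191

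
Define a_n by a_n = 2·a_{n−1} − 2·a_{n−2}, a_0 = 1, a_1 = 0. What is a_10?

−32

With companion matrix A = [[2, −2], [1, 0]], [a_n, a_{n−1}]ᵀ = A·[a_{n−1}, a_{n−2}]ᵀ, so [a_10, a_9]ᵀ = A⁹·[a_1, a_0]ᵀ.
A⁹ = [[32, −32], [16, 0]], giving [a_10, a_9]ᵀ = [[−32], [0]].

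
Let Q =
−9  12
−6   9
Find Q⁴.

tr Q = 0 and det Q = −9, so the characteristic polynomial is λ² − (0)λ + (−9) with roots 3 and −3.
Eigenvectors give P = [[1, 2], [1, 1]] with P⁻¹ = [[−1, 2], [1, −1]], and Q = P·diag(3, −3)·P⁻¹.
Then Q⁴ = P·diag(81, 81)·P⁻¹ = [[81, 162], [81, 81]] · [[−1, 2], [1, −1]] = [[81, 0], [0, 81]].

[[81, 0], [0, 81]]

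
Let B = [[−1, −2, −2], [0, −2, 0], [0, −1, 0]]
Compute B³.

B² = [[1, 8, 2], [0, 4, 0], [0, 2, 0]]
B³ = [[−1, −20, −2], [0, −8, 0], [0, −4, 0]]

[[−1, −20, −2], [0, −8, 0], [0, −4, 0]]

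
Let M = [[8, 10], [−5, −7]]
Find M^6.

tr M = 1 and det M = −6, so the characteristic polynomial is λ² − (1)λ + (−6) with roots 3 and −2.
Eigenvectors give P = [[−2, −1], [1, 1]] with P⁻¹ = [[−1, −1], [1, 2]], and M = P·diag(3, −2)·P⁻¹.
Then M^6 = P·diag(729, 64)·P⁻¹ = [[−1458, −64], [729, 64]] · [[−1, −1], [1, 2]] = [[1394, 1330], [−665, −601]].

[[1394, 1330], [−665, −601]]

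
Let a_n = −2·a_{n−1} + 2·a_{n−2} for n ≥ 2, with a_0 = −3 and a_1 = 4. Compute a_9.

With companion matrix A = [[−2, 2], [1, 0]], [a_n, a_{n−1}]ᵀ = A·[a_{n−1}, a_{n−2}]ᵀ, so [a_9, a_8]ᵀ = A⁸·[a_1, a_0]ᵀ.
A⁸ = [[2448, −1792], [−896, 656]], giving [a_9, a_8]ᵀ = [[15168], [−5552]].

15168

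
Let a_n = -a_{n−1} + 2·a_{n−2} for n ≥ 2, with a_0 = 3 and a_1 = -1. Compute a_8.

343

With companion matrix C = [[-1, 2], [1, 0]], [a_n, a_{n−1}]ᵀ = C·[a_{n−1}, a_{n−2}]ᵀ, so [a_8, a_7]ᵀ = C⁷·[a_1, a_0]ᵀ.
C⁷ = [[-85, 86], [43, -42]], giving [a_8, a_7]ᵀ = [[343], [-169]].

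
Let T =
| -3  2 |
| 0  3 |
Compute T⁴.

T² = [[9, 0], [0, 9]]
T³ = [[-27, 18], [0, 27]]
T⁴ = [[81, 0], [0, 81]]

[[81, 0], [0, 81]]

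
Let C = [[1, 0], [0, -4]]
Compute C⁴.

[[1, 0], [0, 256]]

C² = [[1, 0], [0, 16]]
C³ = [[1, 0], [0, -64]]
C⁴ = [[1, 0], [0, 256]]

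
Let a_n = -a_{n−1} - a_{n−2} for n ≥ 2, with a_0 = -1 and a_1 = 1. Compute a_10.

1

With companion matrix B = [[-1, -1], [1, 0]], [a_n, a_{n−1}]ᵀ = B·[a_{n−1}, a_{n−2}]ᵀ, so [a_10, a_9]ᵀ = B^9·[a_1, a_0]ᵀ.
B^9 = [[1, 0], [0, 1]], giving [a_10, a_9]ᵀ = [[1], [-1]].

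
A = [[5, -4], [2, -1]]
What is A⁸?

[[13121, -13120], [6560, -6559]]

tr A = 4 and det A = 3, so the characteristic polynomial is λ² − (4)λ + (3) with roots 1 and 3.
Eigenvectors give P = [[1, 2], [1, 1]] with P⁻¹ = [[-1, 2], [1, -1]], and A = P·diag(1, 3)·P⁻¹.
Then A⁸ = P·diag(1, 6561)·P⁻¹ = [[1, 13122], [1, 6561]] · [[-1, 2], [1, -1]] = [[13121, -13120], [6560, -6559]].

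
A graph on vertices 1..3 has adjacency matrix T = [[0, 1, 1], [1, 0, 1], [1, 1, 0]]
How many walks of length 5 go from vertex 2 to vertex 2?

10

The number of length-5 walks from vertex 2 to vertex 2 is entry (2,2) of T^5, where T is the adjacency matrix.
T^2 = [[2, 1, 1], [1, 2, 1], [1, 1, 2]]
T^3 = [[2, 3, 3], [3, 2, 3], [3, 3, 2]]
T^4 = [[6, 5, 5], [5, 6, 5], [5, 5, 6]]
T^5 = [[10, 11, 11], [11, 10, 11], [11, 11, 10]]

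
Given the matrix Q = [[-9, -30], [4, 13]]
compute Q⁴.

[[-399, -1200], [160, 481]]

tr Q = 4 and det Q = 3, so the characteristic polynomial is λ² − (4)λ + (3) with roots 3 and 1.
Eigenvectors give P = [[-5, 3], [2, -1]] with P⁻¹ = [[1, 3], [2, 5]], and Q = P·diag(3, 1)·P⁻¹.
Then Q⁴ = P·diag(81, 1)·P⁻¹ = [[-405, 3], [162, -1]] · [[1, 3], [2, 5]] = [[-399, -1200], [160, 481]].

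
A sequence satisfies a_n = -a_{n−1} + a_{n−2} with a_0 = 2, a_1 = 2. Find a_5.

4

With companion matrix B = [[-1, 1], [1, 0]], [a_n, a_{n−1}]ᵀ = B·[a_{n−1}, a_{n−2}]ᵀ, so [a_5, a_4]ᵀ = B⁴·[a_1, a_0]ᵀ.
B⁴ = [[5, -3], [-3, 2]], giving [a_5, a_4]ᵀ = [[4], [-2]].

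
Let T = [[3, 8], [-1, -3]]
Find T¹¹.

[[3, 8], [-1, -3]]

T² = I (check: tr T = 0 and det T = -1), so T¹¹ = T since 11 is odd.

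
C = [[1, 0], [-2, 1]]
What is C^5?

C = I + N where N = [[0, 0], [-2, 0]] is strictly lower-triangular, so N^2 = 0.
(I + N)^5 = I + 5·N = [[1, 0], [-10, 1]].

[[1, 0], [-10, 1]]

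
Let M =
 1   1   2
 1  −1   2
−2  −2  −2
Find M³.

[[−6, 2, −12], [2, 6, −4], [12, 4, 16]]

M² = [[−2, −4, 0], [−4, −2, −4], [0, 4, −4]]
M³ = [[−6, 2, −12], [2, 6, −4], [12, 4, 16]]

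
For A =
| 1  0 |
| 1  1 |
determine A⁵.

[[1, 0], [5, 1]]

A = I + N where N = [[0, 0], [1, 0]] is strictly lower-triangular, so N² = 0.
(I + N)⁵ = I + 5·N = [[1, 0], [5, 1]].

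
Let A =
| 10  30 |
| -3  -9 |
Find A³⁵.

[[10, 30], [-3, -9]]

A² = A (a projection; rank 1, trace 1), so A³⁵ = A.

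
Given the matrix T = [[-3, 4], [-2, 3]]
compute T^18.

[[1, 0], [0, 1]]

T² = I (check: tr T = 0 and det T = -1), so T^18 = I since 18 is even.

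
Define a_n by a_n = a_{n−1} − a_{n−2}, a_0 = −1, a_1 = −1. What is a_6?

−1

With companion matrix A = [[1, −1], [1, 0]], [a_n, a_{n−1}]ᵀ = A·[a_{n−1}, a_{n−2}]ᵀ, so [a_6, a_5]ᵀ = A^5·[a_1, a_0]ᵀ.
A^5 = [[0, 1], [−1, 1]], giving [a_6, a_5]ᵀ = [[−1], [0]].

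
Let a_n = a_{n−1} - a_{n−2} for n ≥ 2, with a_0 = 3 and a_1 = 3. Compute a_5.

With companion matrix C = [[1, -1], [1, 0]], [a_n, a_{n−1}]ᵀ = C·[a_{n−1}, a_{n−2}]ᵀ, so [a_5, a_4]ᵀ = C⁴·[a_1, a_0]ᵀ.
C⁴ = [[-1, 1], [-1, 0]], giving [a_5, a_4]ᵀ = [[0], [-3]].

0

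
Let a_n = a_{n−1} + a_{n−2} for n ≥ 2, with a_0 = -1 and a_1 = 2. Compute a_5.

7

With companion matrix A = [[1, 1], [1, 0]], [a_n, a_{n−1}]ᵀ = A·[a_{n−1}, a_{n−2}]ᵀ, so [a_5, a_4]ᵀ = A⁴·[a_1, a_0]ᵀ.
A⁴ = [[5, 3], [3, 2]], giving [a_5, a_4]ᵀ = [[7], [4]].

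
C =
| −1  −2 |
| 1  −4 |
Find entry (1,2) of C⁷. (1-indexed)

−4118

tr C = −5 and det C = 6, so the characteristic polynomial is λ² − (−5)λ + (6) with roots −3 and −2.
Eigenvectors give P = [[−1, −2], [−1, −1]] with P⁻¹ = [[1, −2], [−1, 1]], and C = P·diag(−3, −2)·P⁻¹.
Then C⁷ = P·diag(−2187, −128)·P⁻¹ = [[2187, 256], [2187, 128]] · [[1, −2], [−1, 1]] = [[1931, −4118], [2059, −4246]].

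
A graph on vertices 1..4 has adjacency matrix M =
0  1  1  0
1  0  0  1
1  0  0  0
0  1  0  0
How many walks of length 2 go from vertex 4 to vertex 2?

The number of length-2 walks from vertex 4 to vertex 2 is entry (4,2) of M², where M is the adjacency matrix.
M² = [[2, 0, 0, 1], [0, 2, 1, 0], [0, 1, 1, 0], [1, 0, 0, 1]]

0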